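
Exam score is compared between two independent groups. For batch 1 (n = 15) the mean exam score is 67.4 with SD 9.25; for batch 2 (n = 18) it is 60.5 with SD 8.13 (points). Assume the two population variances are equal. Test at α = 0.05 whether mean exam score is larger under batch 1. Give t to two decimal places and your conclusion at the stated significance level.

t = 2.28; reject H0

Let group 1 = batch 1, group 2 = batch 2. H0: μ_1 = μ_2; H1: μ_1 > μ_2 (two-sample pooled-variance t-test, right-tailed).
s_p² = [(15−1)·9.25² + (18−1)·8.13²]/(15+18−2) = 74.8878
t = (67.4 − 60.5)/√[74.8878·(1/15 + 1/18)] = 2.28
df = n₁ + n₂ − 2 = 31
p-value = P(T ≥ 2.28) ≈ 0.015
Since p ≈ 0.015 < α = 0.05, reject H0; the evidence is statistically significant.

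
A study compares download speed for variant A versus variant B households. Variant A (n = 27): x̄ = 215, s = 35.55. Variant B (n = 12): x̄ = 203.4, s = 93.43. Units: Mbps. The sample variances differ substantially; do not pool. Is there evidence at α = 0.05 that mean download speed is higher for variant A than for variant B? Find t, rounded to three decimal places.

0.417

Let group 1 = variant A, group 2 = variant B. H0: μ_1 = μ_2; H1: μ_1 > μ_2 (Welch's two-sample t-test, right-tailed).
t = (x̄_1 − x̄_2)/√(s_1²/n_1 + s_2²/n_2) = (215 − 203.4)/√(35.55²/27 + 93.43²/12) = 0.417
Welch–Satterthwaite df ≈ 12.44
p-value = P(T ≥ 0.417) ≈ 0.342
Since p ≈ 0.342 > α = 0.05, fail to reject H0; the data do not provide sufficient evidence against H0.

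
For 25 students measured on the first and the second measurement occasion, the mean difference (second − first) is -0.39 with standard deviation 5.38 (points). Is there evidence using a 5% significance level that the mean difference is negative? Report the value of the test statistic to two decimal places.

-0.36

H0: μ_d = 0; H1: μ_d < 0 (paired t-test on the differences, left-tailed).
t = d̄/(s_d/√n) = -0.39/(5.38/√25) = -0.36
df = n − 1 = 24
p-value = P(T ≤ -0.36) ≈ 0.3601
Since p ≈ 0.3601 > α = 0.05, fail to reject H0; the data do not provide sufficient evidence against H0.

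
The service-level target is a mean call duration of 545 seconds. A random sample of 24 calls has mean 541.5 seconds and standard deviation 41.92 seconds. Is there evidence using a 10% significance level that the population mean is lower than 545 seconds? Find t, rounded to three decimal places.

H0: μ = 545; H1: μ < 545 (one-sample t-test, left-tailed).
t = (x̄ − μ₀)/(s/√n) = (541.5 − 545)/(41.92/√24) = -0.409
df = n − 1 = 23
p-value = P(T ≤ -0.409) ≈ 0.3432
Since p ≈ 0.3432 > α = 0.1, fail to reject H0; the data do not provide sufficient evidence against H0.

-0.409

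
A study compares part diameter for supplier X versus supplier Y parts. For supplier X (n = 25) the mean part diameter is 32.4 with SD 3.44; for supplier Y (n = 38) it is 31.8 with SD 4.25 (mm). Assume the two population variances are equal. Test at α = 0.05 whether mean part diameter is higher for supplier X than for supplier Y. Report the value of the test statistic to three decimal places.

0.590

Let group 1 = supplier X, group 2 = supplier Y. H0: μ_1 = μ_2; H1: μ_1 > μ_2 (two-sample pooled-variance t-test, right-tailed).
s_p² = [(25−1)·3.44² + (38−1)·4.25²]/(25+38−2) = 15.6118
t = (32.4 − 31.8)/√[15.6118·(1/25 + 1/38)] = 0.590
df = n₁ + n₂ − 2 = 61
p-value = P(T ≥ 0.590) ≈ 0.279
Since p ≈ 0.279 > α = 0.05, fail to reject H0; the data do not provide sufficient evidence against H0.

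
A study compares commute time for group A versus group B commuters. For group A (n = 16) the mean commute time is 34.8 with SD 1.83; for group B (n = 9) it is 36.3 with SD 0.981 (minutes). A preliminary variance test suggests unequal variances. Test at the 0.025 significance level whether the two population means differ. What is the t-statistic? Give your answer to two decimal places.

-2.67

Let group 1 = group A, group 2 = group B. H0: μ_1 = μ_2; H1: μ_1 ≠ μ_2 (Welch's two-sample t-test, two-sided).
t = (x̄_1 − x̄_2)/√(s_1²/n_1 + s_2²/n_2) = (34.8 − 36.3)/√(1.83²/16 + 0.981²/9) = -2.67
Welch–Satterthwaite df ≈ 22.99
Two-sided p-value ≈ 0.014
Since p ≈ 0.014 < α = 0.025, reject H0; the data support H1.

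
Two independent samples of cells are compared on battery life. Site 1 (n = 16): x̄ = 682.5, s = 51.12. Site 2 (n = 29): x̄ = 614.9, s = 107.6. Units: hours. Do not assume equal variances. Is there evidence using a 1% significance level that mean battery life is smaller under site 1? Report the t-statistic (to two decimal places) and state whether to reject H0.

Let group 1 = site 1, group 2 = site 2. H0: μ_1 = μ_2; H1: μ_1 < μ_2 (Welch's two-sample t-test, left-tailed).
t = (x̄_1 − x̄_2)/√(s_1²/n_1 + s_2²/n_2) = (682.5 − 614.9)/√(51.12²/16 + 107.6²/29) = 2.85
Welch–Satterthwaite df ≈ 42.36
p-value = P(T ≤ 2.85) ≈ 0.997
Since p ≈ 0.997 > α = 0.01, fail to reject H0; the evidence is not statistically significant.

t = 2.85; fail to reject H0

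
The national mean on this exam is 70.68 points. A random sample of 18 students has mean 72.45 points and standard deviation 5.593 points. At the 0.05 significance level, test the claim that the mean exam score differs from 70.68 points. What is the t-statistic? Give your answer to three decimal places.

1.343

H0: μ = 70.68; H1: μ ≠ 70.68 (one-sample t-test, two-sided).
t = (x̄ − μ₀)/(s/√n) = (72.45 − 70.68)/(5.593/√18) = 1.343
df = n − 1 = 17
Two-sided p-value ≈ 0.197
Since p ≈ 0.197 > α = 0.05, fail to reject H0; the evidence is not statistically significant.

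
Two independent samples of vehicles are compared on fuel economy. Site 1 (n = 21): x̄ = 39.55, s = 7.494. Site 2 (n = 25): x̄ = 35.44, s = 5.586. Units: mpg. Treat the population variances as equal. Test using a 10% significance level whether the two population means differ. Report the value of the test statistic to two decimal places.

2.13

Let group 1 = site 1, group 2 = site 2. H0: μ_1 = μ_2; H1: μ_1 ≠ μ_2 (two-sample pooled-variance t-test, two-sided).
s_p² = [(21−1)·7.494² + (25−1)·5.586²]/(21+25−2) = 42.5473
t = (39.55 − 35.44)/√[42.5473·(1/21 + 1/25)] = 2.13
df = n₁ + n₂ − 2 = 44
Two-sided p-value ≈ 0.039
Since p ≈ 0.039 < α = 0.1, reject H0; the data support H1.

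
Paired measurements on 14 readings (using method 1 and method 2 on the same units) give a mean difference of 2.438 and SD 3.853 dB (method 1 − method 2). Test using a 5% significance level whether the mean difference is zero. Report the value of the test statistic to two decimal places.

2.37

H0: μ_d = 0; H1: μ_d ≠ 0 (paired t-test on the differences, two-sided).
t = d̄/(s_d/√n) = 2.438/(3.853/√14) = 2.37
df = n − 1 = 13
Two-sided p-value ≈ 0.0341
Since p ≈ 0.0341 < α = 0.05, reject H0; the evidence is statistically significant.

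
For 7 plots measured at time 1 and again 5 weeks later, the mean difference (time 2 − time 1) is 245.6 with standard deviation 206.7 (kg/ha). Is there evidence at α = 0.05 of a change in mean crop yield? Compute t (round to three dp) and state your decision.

t = 3.144; reject H0

H0: μ_d = 0; H1: μ_d ≠ 0 (paired t-test on the differences, two-sided).
t = d̄/(s_d/√n) = 245.6/(206.7/√7) = 3.144
df = n − 1 = 6
Two-sided p-value ≈ 0.020
Since p ≈ 0.020 < α = 0.05, reject H0; the data support H1.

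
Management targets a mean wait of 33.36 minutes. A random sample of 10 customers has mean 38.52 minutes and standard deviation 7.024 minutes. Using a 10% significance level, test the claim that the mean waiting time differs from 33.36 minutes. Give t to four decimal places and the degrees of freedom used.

t = 2.3231, df = 9

H0: μ = 33.36; H1: μ ≠ 33.36 (one-sample t-test, two-sided).
t = (x̄ − μ₀)/(s/√n) = (38.52 − 33.36)/(7.024/√10) = 2.3231
df = n − 1 = 9
Two-sided p-value ≈ 0.045
Since p ≈ 0.045 < α = 0.1, reject H0; the data support H1.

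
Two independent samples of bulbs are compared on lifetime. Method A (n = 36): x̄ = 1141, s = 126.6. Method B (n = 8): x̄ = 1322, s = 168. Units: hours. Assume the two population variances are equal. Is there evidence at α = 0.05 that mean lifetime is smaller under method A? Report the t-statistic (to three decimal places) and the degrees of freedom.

t = -3.446, df = 42

Let group 1 = method A, group 2 = method B. H0: μ_1 = μ_2; H1: μ_1 < μ_2 (two-sample pooled-variance t-test, left-tailed).
s_p² = [(36−1)·126.6² + (8−1)·168²]/(36+8−2) = 18060.3
t = (1141 − 1322)/√[18060.3·(1/36 + 1/8)] = -3.446
df = n₁ + n₂ − 2 = 42
p-value = P(T ≤ -3.446) ≈ 0.001
Since p ≈ 0.001 < α = 0.05, reject H0; the evidence is statistically significant.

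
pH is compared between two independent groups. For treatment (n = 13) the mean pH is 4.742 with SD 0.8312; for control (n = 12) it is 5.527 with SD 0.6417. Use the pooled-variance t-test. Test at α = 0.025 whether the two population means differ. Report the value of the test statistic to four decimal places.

-2.6265

Let group 1 = treatment, group 2 = control. H0: μ_1 = μ_2; H1: μ_1 ≠ μ_2 (two-sample pooled-variance t-test, two-sided).
s_p² = [(13−1)·0.8312² + (12−1)·0.6417²]/(13+12−2) = 0.557404
t = (4.742 − 5.527)/√[0.557404·(1/13 + 1/12)] = -2.6265
df = n₁ + n₂ − 2 = 23
Two-sided p-value ≈ 0.015
Since p ≈ 0.015 < α = 0.025, reject H0; the evidence is statistically significant.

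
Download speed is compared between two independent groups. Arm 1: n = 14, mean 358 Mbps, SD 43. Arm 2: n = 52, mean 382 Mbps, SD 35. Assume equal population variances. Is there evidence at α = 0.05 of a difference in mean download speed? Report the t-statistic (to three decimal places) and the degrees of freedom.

Let group 1 = arm 1, group 2 = arm 2. H0: μ_1 = μ_2; H1: μ_1 ≠ μ_2 (two-sample pooled-variance t-test, two-sided).
s_p² = [(14−1)·43² + (52−1)·35²]/(14+52−2) = 1351.75
t = (358 − 382)/√[1351.75·(1/14 + 1/52)] = -2.168
df = n₁ + n₂ − 2 = 64
Two-sided p-value ≈ 0.0339
Since p ≈ 0.0339 < α = 0.05, reject H0; the data support H1.

t = -2.168, df = 64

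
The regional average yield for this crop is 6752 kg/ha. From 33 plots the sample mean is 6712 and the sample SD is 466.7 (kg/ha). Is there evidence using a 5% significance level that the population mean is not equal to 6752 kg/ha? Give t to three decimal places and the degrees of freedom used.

H0: μ = 6752; H1: μ ≠ 6752 (one-sample t-test, two-sided).
t = (x̄ − μ₀)/(s/√n) = (6712 − 6752)/(466.7/√33) = -0.492
df = n − 1 = 32
Two-sided p-value ≈ 0.6258
Since p ≈ 0.6258 > α = 0.05, fail to reject H0; the evidence is not statistically significant.

t = -0.492, df = 32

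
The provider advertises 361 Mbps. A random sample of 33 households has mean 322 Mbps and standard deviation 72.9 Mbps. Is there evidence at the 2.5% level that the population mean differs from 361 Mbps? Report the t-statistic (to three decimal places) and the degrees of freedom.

H0: μ = 361; H1: μ ≠ 361 (one-sample t-test, two-sided).
t = (x̄ − μ₀)/(s/√n) = (322 − 361)/(72.9/√33) = -3.073
df = n − 1 = 32
Two-sided p-value ≈ 0.0043
Since p ≈ 0.0043 < α = 0.025, reject H0; the data support H1.

t = -3.073, df = 32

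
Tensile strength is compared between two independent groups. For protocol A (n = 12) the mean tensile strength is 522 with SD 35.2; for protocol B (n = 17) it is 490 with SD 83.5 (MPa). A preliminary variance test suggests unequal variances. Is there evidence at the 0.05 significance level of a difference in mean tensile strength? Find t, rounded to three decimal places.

Let group 1 = protocol A, group 2 = protocol B. H0: μ_1 = μ_2; H1: μ_1 ≠ μ_2 (Welch's two-sample t-test, two-sided).
t = (x̄_1 − x̄_2)/√(s_1²/n_1 + s_2²/n_2) = (522 − 490)/√(35.2²/12 + 83.5²/17) = 1.412
Welch–Satterthwaite df ≈ 22.95
Two-sided p-value ≈ 0.1713
Since p ≈ 0.1713 > α = 0.05, fail to reject H0; the evidence is not statistically significant.

1.412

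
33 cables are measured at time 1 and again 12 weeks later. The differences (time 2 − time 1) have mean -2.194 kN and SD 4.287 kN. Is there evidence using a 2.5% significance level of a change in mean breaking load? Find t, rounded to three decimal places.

-2.940

H0: μ_d = 0; H1: μ_d ≠ 0 (paired t-test on the differences, two-sided).
t = d̄/(s_d/√n) = -2.194/(4.287/√33) = -2.940
df = n − 1 = 32
Two-sided p-value ≈ 0.006
Since p ≈ 0.006 < α = 0.025, reject H0; the data support H1.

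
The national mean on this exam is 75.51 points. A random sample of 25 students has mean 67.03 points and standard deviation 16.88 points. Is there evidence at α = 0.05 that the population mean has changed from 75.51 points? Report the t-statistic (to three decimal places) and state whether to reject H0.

H0: μ = 75.51; H1: μ ≠ 75.51 (one-sample t-test, two-sided).
t = (x̄ − μ₀)/(s/√n) = (67.03 − 75.51)/(16.88/√25) = -2.512
df = n − 1 = 24
Two-sided p-value ≈ 0.0191
Since p ≈ 0.0191 < α = 0.05, reject H0; the evidence is statistically significant.

t = -2.512; reject H0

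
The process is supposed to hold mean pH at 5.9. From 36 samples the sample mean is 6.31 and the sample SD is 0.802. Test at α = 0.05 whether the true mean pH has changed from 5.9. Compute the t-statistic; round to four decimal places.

H0: μ = 5.9; H1: μ ≠ 5.9 (one-sample t-test, two-sided).
t = (x̄ − μ₀)/(s/√n) = (6.31 − 5.9)/(0.802/√36) = 3.0673
df = n − 1 = 35
Two-sided p-value ≈ 0.004
Since p ≈ 0.004 < α = 0.05, reject H0; the evidence is statistically significant.

3.0673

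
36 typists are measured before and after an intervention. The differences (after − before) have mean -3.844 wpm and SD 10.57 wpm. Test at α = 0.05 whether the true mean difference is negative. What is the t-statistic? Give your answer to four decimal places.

H0: μ_d = 0; H1: μ_d < 0 (paired t-test on the differences, left-tailed).
t = d̄/(s_d/√n) = -3.844/(10.57/√36) = -2.1820
df = n − 1 = 35
p-value = P(T ≤ -2.1820) ≈ 0.0180
Since p ≈ 0.0180 < α = 0.05, reject H0; the evidence is statistically significant.

-2.1820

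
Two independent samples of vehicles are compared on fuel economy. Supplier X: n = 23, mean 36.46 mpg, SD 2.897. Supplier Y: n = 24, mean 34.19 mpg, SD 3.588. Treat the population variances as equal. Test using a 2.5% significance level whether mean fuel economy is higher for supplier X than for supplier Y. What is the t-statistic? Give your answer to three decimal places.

Let group 1 = supplier X, group 2 = supplier Y. H0: μ_1 = μ_2; H1: μ_1 > μ_2 (two-sample pooled-variance t-test, right-tailed).
s_p² = [(23−1)·2.897² + (24−1)·3.588²]/(23+24−2) = 10.683
t = (36.46 − 34.19)/√[10.683·(1/23 + 1/24)] = 2.380
df = n₁ + n₂ − 2 = 45
p-value = P(T ≥ 2.380) ≈ 0.011
Since p ≈ 0.011 < α = 0.025, reject H0; the data support H1.

2.380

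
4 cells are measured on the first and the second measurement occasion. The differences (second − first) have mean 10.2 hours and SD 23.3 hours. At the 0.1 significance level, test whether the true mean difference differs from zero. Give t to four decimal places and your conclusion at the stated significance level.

t = 0.8755; fail to reject H0

H0: μ_d = 0; H1: μ_d ≠ 0 (paired t-test on the differences, two-sided).
t = d̄/(s_d/√n) = 10.2/(23.3/√4) = 0.8755
df = n − 1 = 3
Two-sided p-value ≈ 0.4457
Since p ≈ 0.4457 > α = 0.1, fail to reject H0; the data do not provide sufficient evidence against H0.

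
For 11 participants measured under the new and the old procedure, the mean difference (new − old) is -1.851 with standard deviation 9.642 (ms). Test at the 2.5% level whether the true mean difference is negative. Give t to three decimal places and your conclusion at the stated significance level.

t = -0.637; fail to reject H0

H0: μ_d = 0; H1: μ_d < 0 (paired t-test on the differences, left-tailed).
t = d̄/(s_d/√n) = -1.851/(9.642/√11) = -0.637
df = n − 1 = 10
p-value = P(T ≤ -0.637) ≈ 0.2693
Since p ≈ 0.2693 > α = 0.025, fail to reject H0; the evidence is not statistically significant.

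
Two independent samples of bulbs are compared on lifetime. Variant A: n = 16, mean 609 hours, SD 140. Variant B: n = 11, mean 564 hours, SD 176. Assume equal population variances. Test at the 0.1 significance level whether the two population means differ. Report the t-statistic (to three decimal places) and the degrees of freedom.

Let group 1 = variant A, group 2 = variant B. H0: μ_1 = μ_2; H1: μ_1 ≠ μ_2 (two-sample pooled-variance t-test, two-sided).
s_p² = [(16−1)·140² + (11−1)·176²]/(16+11−2) = 24150.4
t = (609 − 564)/√[24150.4·(1/16 + 1/11)] = 0.739
df = n₁ + n₂ − 2 = 25
Two-sided p-value ≈ 0.4666
Since p ≈ 0.4666 > α = 0.1, fail to reject H0; the evidence is not statistically significant.

t = 0.739, df = 25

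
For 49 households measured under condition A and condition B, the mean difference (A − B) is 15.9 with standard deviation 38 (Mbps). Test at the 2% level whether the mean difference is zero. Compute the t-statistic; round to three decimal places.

H0: μ_d = 0; H1: μ_d ≠ 0 (paired t-test on the differences, two-sided).
t = d̄/(s_d/√n) = 15.9/(38/√49) = 2.929
df = n − 1 = 48
Two-sided p-value ≈ 0.0052
Since p ≈ 0.0052 < α = 0.02, reject H0; the data support H1.

2.929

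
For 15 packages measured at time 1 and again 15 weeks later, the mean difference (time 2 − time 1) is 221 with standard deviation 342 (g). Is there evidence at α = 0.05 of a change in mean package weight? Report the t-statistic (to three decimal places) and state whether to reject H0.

t = 2.503; reject H0

H0: μ_d = 0; H1: μ_d ≠ 0 (paired t-test on the differences, two-sided).
t = d̄/(s_d/√n) = 221/(342/√15) = 2.503
df = n − 1 = 14
Two-sided p-value ≈ 0.0253
Since p ≈ 0.0253 < α = 0.05, reject H0; the data support H1.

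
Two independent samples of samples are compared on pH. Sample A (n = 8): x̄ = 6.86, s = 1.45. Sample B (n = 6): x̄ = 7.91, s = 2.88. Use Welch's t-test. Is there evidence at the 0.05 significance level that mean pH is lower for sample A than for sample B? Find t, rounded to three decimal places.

Let group 1 = sample A, group 2 = sample B. H0: μ_1 = μ_2; H1: μ_1 < μ_2 (Welch's two-sample t-test, left-tailed).
t = (x̄_1 − x̄_2)/√(s_1²/n_1 + s_2²/n_2) = (6.86 − 7.91)/√(1.45²/8 + 2.88²/6) = -0.819
Welch–Satterthwaite df ≈ 6.90
p-value = P(T ≤ -0.819) ≈ 0.220
Since p ≈ 0.220 > α = 0.05, fail to reject H0; the data do not provide sufficient evidence against H0.

-0.819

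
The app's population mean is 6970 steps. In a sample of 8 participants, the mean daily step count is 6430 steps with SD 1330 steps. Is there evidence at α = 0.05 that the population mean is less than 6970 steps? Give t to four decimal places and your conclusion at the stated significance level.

t = -1.1484; fail to reject H0

H0: μ = 6970; H1: μ < 6970 (one-sample t-test, left-tailed).
t = (x̄ − μ₀)/(s/√n) = (6430 − 6970)/(1330/√8) = -1.1484
df = n − 1 = 7
p-value = P(T ≤ -1.1484) ≈ 0.144
Since p ≈ 0.144 > α = 0.05, fail to reject H0; the evidence is not statistically significant.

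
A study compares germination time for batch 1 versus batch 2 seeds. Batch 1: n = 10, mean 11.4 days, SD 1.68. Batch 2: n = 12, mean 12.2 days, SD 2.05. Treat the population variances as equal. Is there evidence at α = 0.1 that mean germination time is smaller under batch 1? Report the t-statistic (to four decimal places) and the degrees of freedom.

t = -0.9873, df = 20

Let group 1 = batch 1, group 2 = batch 2. H0: μ_1 = μ_2; H1: μ_1 < μ_2 (two-sample pooled-variance t-test, left-tailed).
s_p² = [(10−1)·1.68² + (12−1)·2.05²]/(10+12−2) = 3.58145
t = (11.4 − 12.2)/√[3.58145·(1/10 + 1/12)] = -0.9873
df = n₁ + n₂ − 2 = 20
p-value = P(T ≤ -0.9873) ≈ 0.168
Since p ≈ 0.168 > α = 0.1, fail to reject H0; the evidence is not statistically significant.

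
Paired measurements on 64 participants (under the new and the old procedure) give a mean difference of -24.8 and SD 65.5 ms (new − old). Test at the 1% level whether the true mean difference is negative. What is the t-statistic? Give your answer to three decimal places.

H0: μ_d = 0; H1: μ_d < 0 (paired t-test on the differences, left-tailed).
t = d̄/(s_d/√n) = -24.8/(65.5/√64) = -3.029
df = n − 1 = 63
p-value = P(T ≤ -3.029) ≈ 0.0018
Since p ≈ 0.0018 < α = 0.01, reject H0; the data support H1.

-3.029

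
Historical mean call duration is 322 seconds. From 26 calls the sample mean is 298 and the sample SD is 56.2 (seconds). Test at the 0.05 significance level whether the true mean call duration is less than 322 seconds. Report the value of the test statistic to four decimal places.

H0: μ = 322; H1: μ < 322 (one-sample t-test, left-tailed).
t = (x̄ − μ₀)/(s/√n) = (298 − 322)/(56.2/√26) = -2.1775
df = n − 1 = 25
p-value = P(T ≤ -2.1775) ≈ 0.020
Since p ≈ 0.020 < α = 0.05, reject H0; the evidence is statistically significant.

-2.1775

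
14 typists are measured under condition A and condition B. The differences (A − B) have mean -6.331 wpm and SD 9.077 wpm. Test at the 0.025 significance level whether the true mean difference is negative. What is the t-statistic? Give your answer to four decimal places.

H0: μ_d = 0; H1: μ_d < 0 (paired t-test on the differences, left-tailed).
t = d̄/(s_d/√n) = -6.331/(9.077/√14) = -2.6097
df = n − 1 = 13
p-value = P(T ≤ -2.6097) ≈ 0.011
Since p ≈ 0.011 < α = 0.025, reject H0; the evidence is statistically significant.

-2.6097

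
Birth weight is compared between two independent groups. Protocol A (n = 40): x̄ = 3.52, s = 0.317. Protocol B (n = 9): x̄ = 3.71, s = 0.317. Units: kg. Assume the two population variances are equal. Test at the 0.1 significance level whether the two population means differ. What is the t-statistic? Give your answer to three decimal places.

Let group 1 = protocol A, group 2 = protocol B. H0: μ_1 = μ_2; H1: μ_1 ≠ μ_2 (two-sample pooled-variance t-test, two-sided).
s_p² = [(40−1)·0.317² + (9−1)·0.317²]/(40+9−2) = 0.100489
t = (3.52 − 3.71)/√[0.100489·(1/40 + 1/9)] = -1.625
df = n₁ + n₂ − 2 = 47
Two-sided p-value ≈ 0.1109
Since p ≈ 0.1109 > α = 0.1, fail to reject H0; the data do not provide sufficient evidence against H0.

-1.625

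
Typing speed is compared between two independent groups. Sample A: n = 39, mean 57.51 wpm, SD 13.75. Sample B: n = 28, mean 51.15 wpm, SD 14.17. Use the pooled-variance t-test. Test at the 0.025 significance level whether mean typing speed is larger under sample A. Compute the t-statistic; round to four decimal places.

1.8438

Let group 1 = sample A, group 2 = sample B. H0: μ_1 = μ_2; H1: μ_1 > μ_2 (two-sample pooled-variance t-test, right-tailed).
s_p² = [(39−1)·13.75² + (28−1)·14.17²]/(39+28−2) = 193.933
t = (57.51 − 51.15)/√[193.933·(1/39 + 1/28)] = 1.8438
df = n₁ + n₂ − 2 = 65
p-value = P(T ≥ 1.8438) ≈ 0.0349
Since p ≈ 0.0349 > α = 0.025, fail to reject H0; the data do not provide sufficient evidence against H0.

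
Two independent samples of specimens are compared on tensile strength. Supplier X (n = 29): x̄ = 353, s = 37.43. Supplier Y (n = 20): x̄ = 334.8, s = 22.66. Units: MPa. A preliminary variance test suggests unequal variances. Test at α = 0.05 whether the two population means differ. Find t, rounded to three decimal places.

2.116

Let group 1 = supplier X, group 2 = supplier Y. H0: μ_1 = μ_2; H1: μ_1 ≠ μ_2 (Welch's two-sample t-test, two-sided).
t = (x̄_1 − x̄_2)/√(s_1²/n_1 + s_2²/n_2) = (353 − 334.8)/√(37.43²/29 + 22.66²/20) = 2.116
Welch–Satterthwaite df ≈ 46.37
Two-sided p-value ≈ 0.040
Since p ≈ 0.040 < α = 0.05, reject H0; the evidence is statistically significant.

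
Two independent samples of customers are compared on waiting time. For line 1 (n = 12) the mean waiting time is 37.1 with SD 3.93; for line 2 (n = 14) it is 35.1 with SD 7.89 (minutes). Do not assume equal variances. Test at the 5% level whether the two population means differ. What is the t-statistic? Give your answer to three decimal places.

0.835

Let group 1 = line 1, group 2 = line 2. H0: μ_1 = μ_2; H1: μ_1 ≠ μ_2 (Welch's two-sample t-test, two-sided).
t = (x̄_1 − x̄_2)/√(s_1²/n_1 + s_2²/n_2) = (37.1 − 35.1)/√(3.93²/12 + 7.89²/14) = 0.835
Welch–Satterthwaite df ≈ 19.67
Two-sided p-value ≈ 0.414
Since p ≈ 0.414 > α = 0.05, fail to reject H0; the data do not provide sufficient evidence against H0.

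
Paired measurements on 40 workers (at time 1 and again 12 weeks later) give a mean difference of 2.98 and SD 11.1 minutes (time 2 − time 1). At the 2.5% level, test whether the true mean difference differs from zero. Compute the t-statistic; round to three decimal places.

1.698

H0: μ_d = 0; H1: μ_d ≠ 0 (paired t-test on the differences, two-sided).
t = d̄/(s_d/√n) = 2.98/(11.1/√40) = 1.698
df = n − 1 = 39
Two-sided p-value ≈ 0.0975
Since p ≈ 0.0975 > α = 0.025, fail to reject H0; the data do not provide sufficient evidence against H0.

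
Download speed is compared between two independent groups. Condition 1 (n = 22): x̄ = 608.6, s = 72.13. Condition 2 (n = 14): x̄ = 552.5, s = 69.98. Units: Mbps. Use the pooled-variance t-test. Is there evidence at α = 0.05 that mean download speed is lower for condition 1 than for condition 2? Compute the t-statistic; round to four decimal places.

Let group 1 = condition 1, group 2 = condition 2. H0: μ_1 = μ_2; H1: μ_1 < μ_2 (two-sample pooled-variance t-test, left-tailed).
s_p² = [(22−1)·72.13² + (14−1)·69.98²]/(22+14−2) = 5085.91
t = (608.6 − 552.5)/√[5085.91·(1/22 + 1/14)] = 2.3009
df = n₁ + n₂ − 2 = 34
p-value = P(T ≤ 2.3009) ≈ 0.986
Since p ≈ 0.986 > α = 0.05, fail to reject H0; the evidence is not statistically significant.

2.3009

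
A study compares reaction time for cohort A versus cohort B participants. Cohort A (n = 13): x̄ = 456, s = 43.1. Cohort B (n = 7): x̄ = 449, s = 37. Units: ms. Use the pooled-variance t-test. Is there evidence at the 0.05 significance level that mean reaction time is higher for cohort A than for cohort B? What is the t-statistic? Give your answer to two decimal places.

Let group 1 = cohort A, group 2 = cohort B. H0: μ_1 = μ_2; H1: μ_1 > μ_2 (two-sample pooled-variance t-test, right-tailed).
s_p² = [(13−1)·43.1² + (7−1)·37²]/(13+7−2) = 1694.74
t = (456 − 449)/√[1694.74·(1/13 + 1/7)] = 0.36
df = n₁ + n₂ − 2 = 18
p-value = P(T ≥ 0.36) ≈ 0.361
Since p ≈ 0.361 > α = 0.05, fail to reject H0; the evidence is not statistically significant.

0.36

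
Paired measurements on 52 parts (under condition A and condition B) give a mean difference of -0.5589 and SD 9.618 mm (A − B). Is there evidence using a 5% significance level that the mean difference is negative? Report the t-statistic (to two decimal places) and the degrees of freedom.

H0: μ_d = 0; H1: μ_d < 0 (paired t-test on the differences, left-tailed).
t = d̄/(s_d/√n) = -0.5589/(9.618/√52) = -0.42
df = n − 1 = 51
p-value = P(T ≤ -0.42) ≈ 0.3385
Since p ≈ 0.3385 > α = 0.05, fail to reject H0; the evidence is not statistically significant.

t = -0.42, df = 51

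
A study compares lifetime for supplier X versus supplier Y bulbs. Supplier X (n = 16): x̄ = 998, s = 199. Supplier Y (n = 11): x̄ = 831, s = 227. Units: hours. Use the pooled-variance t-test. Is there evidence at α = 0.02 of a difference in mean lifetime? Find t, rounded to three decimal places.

Let group 1 = supplier X, group 2 = supplier Y. H0: μ_1 = μ_2; H1: μ_1 ≠ μ_2 (two-sample pooled-variance t-test, two-sided).
s_p² = [(16−1)·199² + (11−1)·227²]/(16+11−2) = 44372.2
t = (998 − 831)/√[44372.2·(1/16 + 1/11)] = 2.024
df = n₁ + n₂ − 2 = 25
Two-sided p-value ≈ 0.0538
Since p ≈ 0.0538 > α = 0.02, fail to reject H0; the data do not provide sufficient evidence against H0.

2.024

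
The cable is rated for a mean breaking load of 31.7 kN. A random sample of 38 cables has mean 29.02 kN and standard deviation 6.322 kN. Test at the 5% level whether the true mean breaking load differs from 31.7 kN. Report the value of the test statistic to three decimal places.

H0: μ = 31.7; H1: μ ≠ 31.7 (one-sample t-test, two-sided).
t = (x̄ − μ₀)/(s/√n) = (29.02 − 31.7)/(6.322/√38) = -2.613
df = n − 1 = 37
Two-sided p-value ≈ 0.013
Since p ≈ 0.013 < α = 0.05, reject H0; the data support H1.

-2.613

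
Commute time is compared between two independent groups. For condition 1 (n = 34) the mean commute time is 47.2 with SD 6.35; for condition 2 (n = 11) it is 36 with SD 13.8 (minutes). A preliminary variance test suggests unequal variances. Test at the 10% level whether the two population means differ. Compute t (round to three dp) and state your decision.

t = 2.604; reject H0

Let group 1 = condition 1, group 2 = condition 2. H0: μ_1 = μ_2; H1: μ_1 ≠ μ_2 (Welch's two-sample t-test, two-sided).
t = (x̄_1 − x̄_2)/√(s_1²/n_1 + s_2²/n_2) = (47.2 − 36)/√(6.35²/34 + 13.8²/11) = 2.604
Welch–Satterthwaite df ≈ 11.40
Two-sided p-value ≈ 0.0239
Since p ≈ 0.0239 < α = 0.1, reject H0; the data support H1.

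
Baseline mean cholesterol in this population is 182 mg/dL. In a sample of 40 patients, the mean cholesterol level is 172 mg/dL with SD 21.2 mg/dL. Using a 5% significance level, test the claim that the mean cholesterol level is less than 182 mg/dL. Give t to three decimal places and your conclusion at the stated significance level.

H0: μ = 182; H1: μ < 182 (one-sample t-test, left-tailed).
t = (x̄ − μ₀)/(s/√n) = (172 − 182)/(21.2/√40) = -2.983
df = n − 1 = 39
p-value = P(T ≤ -2.983) ≈ 0.002
Since p ≈ 0.002 < α = 0.05, reject H0; the evidence is statistically significant.

t = -2.983; reject H0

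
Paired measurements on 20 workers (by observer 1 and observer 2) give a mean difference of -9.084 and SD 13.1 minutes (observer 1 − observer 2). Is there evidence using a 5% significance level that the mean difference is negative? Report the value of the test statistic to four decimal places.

H0: μ_d = 0; H1: μ_d < 0 (paired t-test on the differences, left-tailed).
t = d̄/(s_d/√n) = -9.084/(13.1/√20) = -3.1011
df = n − 1 = 19
p-value = P(T ≤ -3.1011) ≈ 0.003
Since p ≈ 0.003 < α = 0.05, reject H0; the data support H1.

-3.1011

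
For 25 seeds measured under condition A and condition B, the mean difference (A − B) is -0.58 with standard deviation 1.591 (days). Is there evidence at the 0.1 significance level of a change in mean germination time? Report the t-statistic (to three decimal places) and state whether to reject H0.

t = -1.823; reject H0

H0: μ_d = 0; H1: μ_d ≠ 0 (paired t-test on the differences, two-sided).
t = d̄/(s_d/√n) = -0.58/(1.591/√25) = -1.823
df = n − 1 = 24
Two-sided p-value ≈ 0.081
Since p ≈ 0.081 < α = 0.1, reject H0; the data support H1.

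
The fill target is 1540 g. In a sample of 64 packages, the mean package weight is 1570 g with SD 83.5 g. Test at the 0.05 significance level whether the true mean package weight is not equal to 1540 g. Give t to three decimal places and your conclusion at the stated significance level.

H0: μ = 1540; H1: μ ≠ 1540 (one-sample t-test, two-sided).
t = (x̄ − μ₀)/(s/√n) = (1570 − 1540)/(83.5/√64) = 2.874
df = n − 1 = 63
Two-sided p-value ≈ 0.006
Since p ≈ 0.006 < α = 0.05, reject H0; the data support H1.

t = 2.874; reject H0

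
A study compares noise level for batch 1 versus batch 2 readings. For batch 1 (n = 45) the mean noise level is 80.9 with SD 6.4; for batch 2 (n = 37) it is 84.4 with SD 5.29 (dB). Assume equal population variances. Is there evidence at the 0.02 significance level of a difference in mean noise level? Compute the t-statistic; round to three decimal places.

-2.661

Let group 1 = batch 1, group 2 = batch 2. H0: μ_1 = μ_2; H1: μ_1 ≠ μ_2 (two-sample pooled-variance t-test, two-sided).
s_p² = [(45−1)·6.4² + (37−1)·5.29²]/(45+37−2) = 35.1208
t = (80.9 − 84.4)/√[35.1208·(1/45 + 1/37)] = -2.661
df = n₁ + n₂ − 2 = 80
Two-sided p-value ≈ 0.0094
Since p ≈ 0.0094 < α = 0.02, reject H0; the evidence is statistically significant.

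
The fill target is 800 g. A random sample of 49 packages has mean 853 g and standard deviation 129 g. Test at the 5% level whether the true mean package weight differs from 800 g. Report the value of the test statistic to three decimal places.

H0: μ = 800; H1: μ ≠ 800 (one-sample t-test, two-sided).
t = (x̄ − μ₀)/(s/√n) = (853 − 800)/(129/√49) = 2.876
df = n − 1 = 48
Two-sided p-value ≈ 0.006
Since p ≈ 0.006 < α = 0.05, reject H0; the evidence is statistically significant.

2.876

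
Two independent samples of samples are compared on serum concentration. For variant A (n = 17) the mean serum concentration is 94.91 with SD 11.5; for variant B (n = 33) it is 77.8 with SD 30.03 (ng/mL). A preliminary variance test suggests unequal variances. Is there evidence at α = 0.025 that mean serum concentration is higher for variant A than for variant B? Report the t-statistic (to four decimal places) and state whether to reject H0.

t = 2.8877; reject H0

Let group 1 = variant A, group 2 = variant B. H0: μ_1 = μ_2; H1: μ_1 > μ_2 (Welch's two-sample t-test, right-tailed).
t = (x̄_1 − x̄_2)/√(s_1²/n_1 + s_2²/n_2) = (94.91 − 77.8)/√(11.5²/17 + 30.03²/33) = 2.8877
Welch–Satterthwaite df ≈ 45.45
p-value = P(T ≥ 2.8877) ≈ 0.003
Since p ≈ 0.003 < α = 0.025, reject H0; the data support H1.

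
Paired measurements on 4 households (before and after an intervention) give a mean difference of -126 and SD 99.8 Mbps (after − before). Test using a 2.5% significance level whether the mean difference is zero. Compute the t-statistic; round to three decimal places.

-2.525

H0: μ_d = 0; H1: μ_d ≠ 0 (paired t-test on the differences, two-sided).
t = d̄/(s_d/√n) = -126/(99.8/√4) = -2.525
df = n − 1 = 3
Two-sided p-value ≈ 0.0858
Since p ≈ 0.0858 > α = 0.025, fail to reject H0; the data do not provide sufficient evidence against H0.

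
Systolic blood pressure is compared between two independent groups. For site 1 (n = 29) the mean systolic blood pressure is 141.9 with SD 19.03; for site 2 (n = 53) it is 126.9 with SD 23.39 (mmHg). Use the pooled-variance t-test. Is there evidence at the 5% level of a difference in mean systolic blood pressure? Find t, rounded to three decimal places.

2.957

Let group 1 = site 1, group 2 = site 2. H0: μ_1 = μ_2; H1: μ_1 ≠ μ_2 (two-sample pooled-variance t-test, two-sided).
s_p² = [(29−1)·19.03² + (53−1)·23.39²]/(29+53−2) = 482.359
t = (141.9 − 126.9)/√[482.359·(1/29 + 1/53)] = 2.957
df = n₁ + n₂ − 2 = 80
Two-sided p-value ≈ 0.0041
Since p ≈ 0.0041 < α = 0.05, reject H0; the evidence is statistically significant.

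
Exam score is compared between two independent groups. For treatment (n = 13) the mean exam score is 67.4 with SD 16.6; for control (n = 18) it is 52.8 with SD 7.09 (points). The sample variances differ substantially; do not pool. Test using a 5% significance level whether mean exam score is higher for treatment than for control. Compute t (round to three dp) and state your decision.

Let group 1 = treatment, group 2 = control. H0: μ_1 = μ_2; H1: μ_1 > μ_2 (Welch's two-sample t-test, right-tailed).
t = (x̄_1 − x̄_2)/√(s_1²/n_1 + s_2²/n_2) = (67.4 − 52.8)/√(16.6²/13 + 7.09²/18) = 2.981
Welch–Satterthwaite df ≈ 15.18
p-value = P(T ≥ 2.981) ≈ 0.0046
Since p ≈ 0.0046 < α = 0.05, reject H0; the data support H1.

t = 2.981; reject H0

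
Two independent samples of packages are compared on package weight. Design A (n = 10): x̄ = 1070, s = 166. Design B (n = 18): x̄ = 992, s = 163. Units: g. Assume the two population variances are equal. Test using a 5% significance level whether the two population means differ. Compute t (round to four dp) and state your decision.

Let group 1 = design A, group 2 = design B. H0: μ_1 = μ_2; H1: μ_1 ≠ μ_2 (two-sample pooled-variance t-test, two-sided).
s_p² = [(10−1)·166² + (18−1)·163²]/(10+18−2) = 26910.7
t = (1070 − 992)/√[26910.7·(1/10 + 1/18)] = 1.2056
df = n₁ + n₂ − 2 = 26
Two-sided p-value ≈ 0.239
Since p ≈ 0.239 > α = 0.05, fail to reject H0; the data do not provide sufficient evidence against H0.

t = 1.2056; fail to reject H0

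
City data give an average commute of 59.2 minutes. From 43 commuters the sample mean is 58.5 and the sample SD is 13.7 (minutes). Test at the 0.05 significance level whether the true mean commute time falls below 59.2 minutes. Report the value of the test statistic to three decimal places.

H0: μ = 59.2; H1: μ < 59.2 (one-sample t-test, left-tailed).
t = (x̄ − μ₀)/(s/√n) = (58.5 − 59.2)/(13.7/√43) = -0.335
df = n − 1 = 42
p-value = P(T ≤ -0.335) ≈ 0.370
Since p ≈ 0.370 > α = 0.05, fail to reject H0; the data do not provide sufficient evidence against H0.

-0.335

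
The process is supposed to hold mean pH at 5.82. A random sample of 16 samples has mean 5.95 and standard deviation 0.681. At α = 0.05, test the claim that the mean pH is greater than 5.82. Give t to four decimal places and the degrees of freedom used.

H0: μ = 5.82; H1: μ > 5.82 (one-sample t-test, right-tailed).
t = (x̄ − μ₀)/(s/√n) = (5.95 − 5.82)/(0.681/√16) = 0.7636
df = n − 1 = 15
p-value = P(T ≥ 0.7636) ≈ 0.228
Since p ≈ 0.228 > α = 0.05, fail to reject H0; the data do not provide sufficient evidence against H0.

t = 0.7636, df = 15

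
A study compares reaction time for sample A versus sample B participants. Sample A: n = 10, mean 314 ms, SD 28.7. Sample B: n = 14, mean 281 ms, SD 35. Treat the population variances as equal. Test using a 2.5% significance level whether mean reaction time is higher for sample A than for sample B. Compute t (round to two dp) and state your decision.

Let group 1 = sample A, group 2 = sample B. H0: μ_1 = μ_2; H1: μ_1 > μ_2 (two-sample pooled-variance t-test, right-tailed).
s_p² = [(10−1)·28.7² + (14−1)·35²]/(10+14−2) = 1060.83
t = (314 − 281)/√[1060.83·(1/10 + 1/14)] = 2.45
df = n₁ + n₂ − 2 = 22
p-value = P(T ≥ 2.45) ≈ 0.0114
Since p ≈ 0.0114 < α = 0.025, reject H0; the evidence is statistically significant.

t = 2.45; reject H0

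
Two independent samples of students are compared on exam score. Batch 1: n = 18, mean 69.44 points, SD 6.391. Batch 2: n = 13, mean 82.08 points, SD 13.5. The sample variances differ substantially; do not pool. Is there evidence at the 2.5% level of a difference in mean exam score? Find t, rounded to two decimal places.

Let group 1 = batch 1, group 2 = batch 2. H0: μ_1 = μ_2; H1: μ_1 ≠ μ_2 (Welch's two-sample t-test, two-sided).
t = (x̄_1 − x̄_2)/√(s_1²/n_1 + s_2²/n_2) = (69.44 − 82.08)/√(6.391²/18 + 13.5²/13) = -3.13
Welch–Satterthwaite df ≈ 15.90
Two-sided p-value ≈ 0.006
Since p ≈ 0.006 < α = 0.025, reject H0; the data support H1.

-3.13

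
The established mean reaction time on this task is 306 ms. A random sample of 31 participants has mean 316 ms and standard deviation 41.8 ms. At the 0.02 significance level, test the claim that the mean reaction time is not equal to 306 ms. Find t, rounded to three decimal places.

H0: μ = 306; H1: μ ≠ 306 (one-sample t-test, two-sided).
t = (x̄ − μ₀)/(s/√n) = (316 − 306)/(41.8/√31) = 1.332
df = n − 1 = 30
Two-sided p-value ≈ 0.193
Since p ≈ 0.193 > α = 0.02, fail to reject H0; the data do not provide sufficient evidence against H0.

1.332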